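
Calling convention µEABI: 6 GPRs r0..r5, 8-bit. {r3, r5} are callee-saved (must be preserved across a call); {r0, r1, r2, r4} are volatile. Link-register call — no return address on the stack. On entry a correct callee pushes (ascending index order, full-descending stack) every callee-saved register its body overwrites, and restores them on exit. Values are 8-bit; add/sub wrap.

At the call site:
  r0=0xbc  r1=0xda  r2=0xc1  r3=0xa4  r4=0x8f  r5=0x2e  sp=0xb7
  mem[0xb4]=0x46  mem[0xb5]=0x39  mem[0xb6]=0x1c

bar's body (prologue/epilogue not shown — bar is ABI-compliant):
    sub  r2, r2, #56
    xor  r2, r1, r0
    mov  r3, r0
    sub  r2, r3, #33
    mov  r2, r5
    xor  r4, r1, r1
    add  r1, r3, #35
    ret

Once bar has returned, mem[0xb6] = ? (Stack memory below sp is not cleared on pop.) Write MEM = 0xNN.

MEM = 0xa4

prologue: push r3 -> mem[0xb6]=0xa4, sp=0xb6
body[0] sub  r2, r2, #56 -> r2=0x89
body[1] xor  r2, r1, r0 -> r2=0x66
body[2] mov  r3, r0 -> r3=0xbc
body[3] sub  r2, r3, #33 -> r2=0x9b
body[4] mov  r2, r5 -> r2=0x2e
body[5] xor  r4, r1, r1 -> r4=0x00
body[6] add  r1, r3, #35 -> r1=0xdf
epilogue: pop r3=0xa4, sp=0xb7
prologue pushed ['r3'] at ['0xb6']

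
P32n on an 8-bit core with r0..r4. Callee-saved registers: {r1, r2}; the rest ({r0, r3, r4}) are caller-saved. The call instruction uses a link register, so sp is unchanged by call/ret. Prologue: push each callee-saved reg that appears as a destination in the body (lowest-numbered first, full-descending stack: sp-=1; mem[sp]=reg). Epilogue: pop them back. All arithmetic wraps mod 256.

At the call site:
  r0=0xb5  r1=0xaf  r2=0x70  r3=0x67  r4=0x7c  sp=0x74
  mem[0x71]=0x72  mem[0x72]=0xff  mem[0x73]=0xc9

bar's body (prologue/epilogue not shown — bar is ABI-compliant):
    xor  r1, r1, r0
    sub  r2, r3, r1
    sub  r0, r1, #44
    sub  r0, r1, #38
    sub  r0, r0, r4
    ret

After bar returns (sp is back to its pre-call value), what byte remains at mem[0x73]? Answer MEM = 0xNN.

MEM = 0xaf

prologue: push r1 -> mem[0x73]=0xaf, sp=0x73
prologue: push r2 -> mem[0x72]=0x70, sp=0x72
body[0] xor  r1, r1, r0 -> r1=0x1a
body[1] sub  r2, r3, r1 -> r2=0x4d
body[2] sub  r0, r1, #44 -> r0=0xee
body[3] sub  r0, r1, #38 -> r0=0xf4
body[4] sub  r0, r0, r4 -> r0=0x78
epilogue: pop r2=0x70, sp=0x73
epilogue: pop r1=0xaf, sp=0x74
prologue pushed ['r1', 'r2'] at ['0x73', '0x72']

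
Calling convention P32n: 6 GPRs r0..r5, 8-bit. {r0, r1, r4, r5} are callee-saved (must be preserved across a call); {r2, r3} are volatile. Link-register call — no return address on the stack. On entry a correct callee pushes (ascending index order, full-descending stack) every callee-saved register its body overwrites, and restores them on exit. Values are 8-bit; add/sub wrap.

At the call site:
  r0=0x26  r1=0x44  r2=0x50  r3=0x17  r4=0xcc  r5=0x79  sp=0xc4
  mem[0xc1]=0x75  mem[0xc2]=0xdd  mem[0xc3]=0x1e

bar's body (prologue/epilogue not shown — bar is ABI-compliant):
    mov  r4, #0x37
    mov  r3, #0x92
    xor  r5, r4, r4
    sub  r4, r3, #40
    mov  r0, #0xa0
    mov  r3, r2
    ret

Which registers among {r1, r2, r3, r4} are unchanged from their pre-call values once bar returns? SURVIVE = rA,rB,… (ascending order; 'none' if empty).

prologue: push r0 -> mem[0xc3]=0x26, sp=0xc3
prologue: push r4 -> mem[0xc2]=0xcc, sp=0xc2
prologue: push r5 -> mem[0xc1]=0x79, sp=0xc1
body[0] mov  r4, #0x37 -> r4=0x37
body[1] mov  r3, #0x92 -> r3=0x92
body[2] xor  r5, r4, r4 -> r5=0x00
body[3] sub  r4, r3, #40 -> r4=0x6a
body[4] mov  r0, #0xa0 -> r0=0xa0
body[5] mov  r3, r2 -> r3=0x50
epilogue: pop r5=0x79, sp=0xc2
epilogue: pop r4=0xcc, sp=0xc3
epilogue: pop r0=0x26, sp=0xc4
r1: callee-saved, written=False
r2: caller-saved, written=False
r3: caller-saved, written=True
r4: callee-saved, written=True

SURVIVE = r1,r2,r4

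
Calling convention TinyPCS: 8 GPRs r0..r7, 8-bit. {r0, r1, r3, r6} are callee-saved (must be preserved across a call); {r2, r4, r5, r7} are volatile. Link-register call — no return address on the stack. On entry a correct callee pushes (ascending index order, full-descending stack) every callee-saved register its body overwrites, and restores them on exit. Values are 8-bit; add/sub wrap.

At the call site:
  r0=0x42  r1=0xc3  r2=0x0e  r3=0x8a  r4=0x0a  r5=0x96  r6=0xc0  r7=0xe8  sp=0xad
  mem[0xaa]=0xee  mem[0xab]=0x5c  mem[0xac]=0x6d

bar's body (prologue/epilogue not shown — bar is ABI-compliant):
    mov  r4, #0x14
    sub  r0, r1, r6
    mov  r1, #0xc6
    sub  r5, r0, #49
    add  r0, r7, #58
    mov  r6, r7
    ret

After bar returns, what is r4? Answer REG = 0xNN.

REG = 0x14

prologue: push r0 → mem[0xac]=0x42, sp=0xac
prologue: push r1 → mem[0xab]=0xc3, sp=0xab
prologue: push r6 → mem[0xaa]=0xc0, sp=0xaa
body[0] mov  r4, #0x14 → r4=0x14
body[1] sub  r0, r1, r6 → r0=0x03
body[2] mov  r1, #0xc6 → r1=0xc6
body[3] sub  r5, r0, #49 → r5=0xd2
body[4] add  r0, r7, #58 → r0=0x22
body[5] mov  r6, r7 → r6=0xe8
epilogue: pop r6=0xc0, sp=0xab
epilogue: pop r1=0xc3, sp=0xac
epilogue: pop r0=0x42, sp=0xad
r4 is caller-saved → body value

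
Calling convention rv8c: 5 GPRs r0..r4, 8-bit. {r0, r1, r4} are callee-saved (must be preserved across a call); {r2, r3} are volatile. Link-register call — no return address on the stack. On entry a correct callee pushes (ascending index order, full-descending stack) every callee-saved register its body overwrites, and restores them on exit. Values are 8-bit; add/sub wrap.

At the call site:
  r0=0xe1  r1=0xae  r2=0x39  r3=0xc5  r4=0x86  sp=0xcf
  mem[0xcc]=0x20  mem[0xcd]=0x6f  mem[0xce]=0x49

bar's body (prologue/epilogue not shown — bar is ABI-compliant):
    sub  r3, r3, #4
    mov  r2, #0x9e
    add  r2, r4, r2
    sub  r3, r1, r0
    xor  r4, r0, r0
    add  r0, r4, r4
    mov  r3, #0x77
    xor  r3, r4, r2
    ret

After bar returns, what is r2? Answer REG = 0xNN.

prologue: push r0 → mem[0xce]=0xe1, sp=0xce
prologue: push r4 → mem[0xcd]=0x86, sp=0xcd
body[0] sub  r3, r3, #4 → r3=0xc1
body[1] mov  r2, #0x9e → r2=0x9e
body[2] add  r2, r4, r2 → r2=0x24
body[3] sub  r3, r1, r0 → r3=0xcd
body[4] xor  r4, r0, r0 → r4=0x00
body[5] add  r0, r4, r4 → r0=0x00
body[6] mov  r3, #0x77 → r3=0x77
body[7] xor  r3, r4, r2 → r3=0x24
epilogue: pop r4=0x86, sp=0xce
epilogue: pop r0=0xe1, sp=0xcf
r2 is caller-saved → body value

REG = 0x24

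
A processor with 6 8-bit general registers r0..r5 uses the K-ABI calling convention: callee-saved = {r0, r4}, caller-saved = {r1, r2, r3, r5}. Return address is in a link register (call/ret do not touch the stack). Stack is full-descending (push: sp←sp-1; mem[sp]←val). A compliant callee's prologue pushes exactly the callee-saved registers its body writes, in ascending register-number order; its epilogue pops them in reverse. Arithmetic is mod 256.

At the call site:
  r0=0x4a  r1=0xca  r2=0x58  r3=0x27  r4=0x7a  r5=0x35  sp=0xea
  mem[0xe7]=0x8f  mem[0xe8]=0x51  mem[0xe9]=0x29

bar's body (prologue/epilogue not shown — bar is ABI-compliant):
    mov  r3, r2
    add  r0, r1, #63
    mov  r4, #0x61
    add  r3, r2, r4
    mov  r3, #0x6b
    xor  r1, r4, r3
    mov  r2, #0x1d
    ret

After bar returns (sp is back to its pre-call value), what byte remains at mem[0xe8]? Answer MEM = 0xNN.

MEM = 0x7a

prologue: push r0 -> mem[0xe9]=0x4a, sp=0xe9
prologue: push r4 -> mem[0xe8]=0x7a, sp=0xe8
body[0] mov  r3, r2 -> r3=0x58
body[1] add  r0, r1, #63 -> r0=0x09
body[2] mov  r4, #0x61 -> r4=0x61
body[3] add  r3, r2, r4 -> r3=0xb9
body[4] mov  r3, #0x6b -> r3=0x6b
body[5] xor  r1, r4, r3 -> r1=0x0a
body[6] mov  r2, #0x1d -> r2=0x1d
epilogue: pop r4=0x7a, sp=0xe9
epilogue: pop r0=0x4a, sp=0xea
prologue pushed ['r0', 'r4'] at ['0xe9', '0xe8']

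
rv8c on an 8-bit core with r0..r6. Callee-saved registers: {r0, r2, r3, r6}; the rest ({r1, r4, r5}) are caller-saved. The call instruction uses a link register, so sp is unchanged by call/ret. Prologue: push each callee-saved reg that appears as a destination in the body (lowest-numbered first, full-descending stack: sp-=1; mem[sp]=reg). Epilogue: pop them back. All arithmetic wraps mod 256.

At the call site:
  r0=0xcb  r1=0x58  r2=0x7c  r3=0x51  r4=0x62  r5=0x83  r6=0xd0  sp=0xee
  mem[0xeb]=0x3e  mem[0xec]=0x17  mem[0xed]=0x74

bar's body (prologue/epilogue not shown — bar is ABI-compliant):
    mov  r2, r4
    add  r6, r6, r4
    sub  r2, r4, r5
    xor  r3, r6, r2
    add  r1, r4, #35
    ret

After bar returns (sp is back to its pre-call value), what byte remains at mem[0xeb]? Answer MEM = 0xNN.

MEM = 0xd0

prologue: push r2 -> mem[0xed]=0x7c, sp=0xed
prologue: push r3 -> mem[0xec]=0x51, sp=0xec
prologue: push r6 -> mem[0xeb]=0xd0, sp=0xeb
body[0] mov  r2, r4 -> r2=0x62
body[1] add  r6, r6, r4 -> r6=0x32
body[2] sub  r2, r4, r5 -> r2=0xdf
body[3] xor  r3, r6, r2 -> r3=0xed
body[4] add  r1, r4, #35 -> r1=0x85
epilogue: pop r6=0xd0, sp=0xec
epilogue: pop r3=0x51, sp=0xed
epilogue: pop r2=0x7c, sp=0xee
prologue pushed ['r2', 'r3', 'r6'] at ['0xed', '0xec', '0xeb']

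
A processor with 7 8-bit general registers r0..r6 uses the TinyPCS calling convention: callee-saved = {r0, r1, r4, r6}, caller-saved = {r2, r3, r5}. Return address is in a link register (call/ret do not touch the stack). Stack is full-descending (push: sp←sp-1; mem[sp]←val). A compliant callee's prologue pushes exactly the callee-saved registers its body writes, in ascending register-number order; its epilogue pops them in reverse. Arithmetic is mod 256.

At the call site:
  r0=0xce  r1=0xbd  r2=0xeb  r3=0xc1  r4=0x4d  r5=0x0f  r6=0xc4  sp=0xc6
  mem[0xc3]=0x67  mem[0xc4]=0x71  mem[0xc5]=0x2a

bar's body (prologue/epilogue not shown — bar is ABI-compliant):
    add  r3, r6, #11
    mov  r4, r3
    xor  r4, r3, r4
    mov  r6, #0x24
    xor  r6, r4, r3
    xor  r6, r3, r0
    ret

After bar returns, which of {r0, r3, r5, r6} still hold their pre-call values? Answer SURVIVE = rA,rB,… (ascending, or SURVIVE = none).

prologue: push r4 → mem[0xc5]=0x4d, sp=0xc5
prologue: push r6 → mem[0xc4]=0xc4, sp=0xc4
body[0] add  r3, r6, #11 → r3=0xcf
body[1] mov  r4, r3 → r4=0xcf
body[2] xor  r4, r3, r4 → r4=0x00
body[3] mov  r6, #0x24 → r6=0x24
body[4] xor  r6, r4, r3 → r6=0xcf
body[5] xor  r6, r3, r0 → r6=0x01
epilogue: pop r6=0xc4, sp=0xc5
epilogue: pop r4=0x4d, sp=0xc6
r0: callee-saved, written=False
r3: caller-saved, written=True
r5: caller-saved, written=False
r6: callee-saved, written=True

SURVIVE = r0,r5,r6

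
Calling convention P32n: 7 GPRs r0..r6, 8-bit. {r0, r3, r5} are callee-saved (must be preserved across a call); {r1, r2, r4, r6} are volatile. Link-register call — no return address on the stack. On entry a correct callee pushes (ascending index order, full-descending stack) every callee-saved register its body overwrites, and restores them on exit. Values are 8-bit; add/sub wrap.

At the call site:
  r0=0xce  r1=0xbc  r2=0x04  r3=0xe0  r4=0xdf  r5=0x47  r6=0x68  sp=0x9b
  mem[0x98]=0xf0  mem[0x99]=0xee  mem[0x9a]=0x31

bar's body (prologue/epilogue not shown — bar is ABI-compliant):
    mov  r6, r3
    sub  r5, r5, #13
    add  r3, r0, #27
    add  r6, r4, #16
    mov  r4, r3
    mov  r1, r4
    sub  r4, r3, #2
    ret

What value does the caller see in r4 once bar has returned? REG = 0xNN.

REG = 0xe7

prologue: push r3 → mem[0x9a]=0xe0, sp=0x9a
prologue: push r5 → mem[0x99]=0x47, sp=0x99
body[0] mov  r6, r3 → r6=0xe0
body[1] sub  r5, r5, #13 → r5=0x3a
body[2] add  r3, r0, #27 → r3=0xe9
body[3] add  r6, r4, #16 → r6=0xef
body[4] mov  r4, r3 → r4=0xe9
body[5] mov  r1, r4 → r1=0xe9
body[6] sub  r4, r3, #2 → r4=0xe7
epilogue: pop r5=0x47, sp=0x9a
epilogue: pop r3=0xe0, sp=0x9b
r4 is caller-saved → body value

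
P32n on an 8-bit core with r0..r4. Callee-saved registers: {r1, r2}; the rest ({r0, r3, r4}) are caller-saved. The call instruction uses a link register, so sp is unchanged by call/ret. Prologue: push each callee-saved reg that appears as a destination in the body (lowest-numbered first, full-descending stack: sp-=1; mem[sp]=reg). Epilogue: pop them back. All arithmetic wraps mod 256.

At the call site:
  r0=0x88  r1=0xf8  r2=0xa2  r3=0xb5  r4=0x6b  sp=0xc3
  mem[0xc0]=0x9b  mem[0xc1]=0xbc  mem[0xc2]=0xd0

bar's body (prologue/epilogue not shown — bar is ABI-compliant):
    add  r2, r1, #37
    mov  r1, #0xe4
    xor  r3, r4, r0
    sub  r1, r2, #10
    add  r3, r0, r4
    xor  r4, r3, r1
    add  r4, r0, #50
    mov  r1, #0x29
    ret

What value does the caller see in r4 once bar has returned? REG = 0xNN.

prologue: push r1 → mem[0xc2]=0xf8, sp=0xc2
prologue: push r2 → mem[0xc1]=0xa2, sp=0xc1
body[0] add  r2, r1, #37 → r2=0x1d
body[1] mov  r1, #0xe4 → r1=0xe4
body[2] xor  r3, r4, r0 → r3=0xe3
body[3] sub  r1, r2, #10 → r1=0x13
body[4] add  r3, r0, r4 → r3=0xf3
body[5] xor  r4, r3, r1 → r4=0xe0
body[6] add  r4, r0, #50 → r4=0xba
body[7] mov  r1, #0x29 → r1=0x29
epilogue: pop r2=0xa2, sp=0xc2
epilogue: pop r1=0xf8, sp=0xc3
r4 is caller-saved → body value

REG = 0xba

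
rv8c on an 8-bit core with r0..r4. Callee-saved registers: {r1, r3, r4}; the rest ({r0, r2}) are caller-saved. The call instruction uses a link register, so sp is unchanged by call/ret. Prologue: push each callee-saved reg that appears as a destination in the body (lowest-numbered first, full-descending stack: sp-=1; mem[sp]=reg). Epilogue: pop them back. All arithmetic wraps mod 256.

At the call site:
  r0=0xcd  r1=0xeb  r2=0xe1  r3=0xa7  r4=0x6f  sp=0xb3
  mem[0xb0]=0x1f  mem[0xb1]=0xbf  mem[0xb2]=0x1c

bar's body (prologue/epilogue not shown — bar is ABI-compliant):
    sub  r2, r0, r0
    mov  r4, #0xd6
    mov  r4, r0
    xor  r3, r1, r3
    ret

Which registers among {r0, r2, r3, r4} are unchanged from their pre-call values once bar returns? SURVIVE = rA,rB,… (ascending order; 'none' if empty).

prologue: push r3 -> mem[0xb2]=0xa7, sp=0xb2
prologue: push r4 -> mem[0xb1]=0x6f, sp=0xb1
body[0] sub  r2, r0, r0 -> r2=0x00
body[1] mov  r4, #0xd6 -> r4=0xd6
body[2] mov  r4, r0 -> r4=0xcd
body[3] xor  r3, r1, r3 -> r3=0x4c
epilogue: pop r4=0x6f, sp=0xb2
epilogue: pop r3=0xa7, sp=0xb3
r0: caller-saved, written=False
r2: caller-saved, written=True
r3: callee-saved, written=True
r4: callee-saved, written=True

SURVIVE = r0,r3,r4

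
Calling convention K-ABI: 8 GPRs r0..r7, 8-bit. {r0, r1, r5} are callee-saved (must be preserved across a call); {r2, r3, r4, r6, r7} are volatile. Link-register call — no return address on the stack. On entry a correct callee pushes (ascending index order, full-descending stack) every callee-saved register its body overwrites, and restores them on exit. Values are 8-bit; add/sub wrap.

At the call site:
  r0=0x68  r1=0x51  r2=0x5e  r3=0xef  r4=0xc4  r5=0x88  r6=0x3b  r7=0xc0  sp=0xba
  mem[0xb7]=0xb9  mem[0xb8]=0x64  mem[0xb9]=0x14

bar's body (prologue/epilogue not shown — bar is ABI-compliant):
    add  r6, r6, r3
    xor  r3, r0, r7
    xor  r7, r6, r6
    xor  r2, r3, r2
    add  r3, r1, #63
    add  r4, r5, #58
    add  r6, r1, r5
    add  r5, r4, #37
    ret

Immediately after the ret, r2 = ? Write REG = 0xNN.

prologue: push r5 → mem[0xb9]=0x88, sp=0xb9
body[0] add  r6, r6, r3 → r6=0x2a
body[1] xor  r3, r0, r7 → r3=0xa8
body[2] xor  r7, r6, r6 → r7=0x00
body[3] xor  r2, r3, r2 → r2=0xf6
body[4] add  r3, r1, #63 → r3=0x90
body[5] add  r4, r5, #58 → r4=0xc2
body[6] add  r6, r1, r5 → r6=0xd9
body[7] add  r5, r4, #37 → r5=0xe7
epilogue: pop r5=0x88, sp=0xba
r2 is caller-saved → body value

REG = 0xf6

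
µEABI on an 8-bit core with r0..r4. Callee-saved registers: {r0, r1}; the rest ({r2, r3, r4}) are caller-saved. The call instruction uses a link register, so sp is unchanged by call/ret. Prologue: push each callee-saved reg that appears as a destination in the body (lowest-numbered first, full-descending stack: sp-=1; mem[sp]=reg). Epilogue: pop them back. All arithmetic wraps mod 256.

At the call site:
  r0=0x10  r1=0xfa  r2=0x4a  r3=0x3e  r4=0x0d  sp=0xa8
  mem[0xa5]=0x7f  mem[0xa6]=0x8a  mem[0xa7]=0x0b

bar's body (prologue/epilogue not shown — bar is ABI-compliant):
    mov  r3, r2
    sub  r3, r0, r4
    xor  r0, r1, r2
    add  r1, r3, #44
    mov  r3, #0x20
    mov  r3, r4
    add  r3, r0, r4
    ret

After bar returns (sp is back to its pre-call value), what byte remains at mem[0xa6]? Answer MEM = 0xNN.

MEM = 0xfa

prologue: push r0 → mem[0xa7]=0x10, sp=0xa7
prologue: push r1 → mem[0xa6]=0xfa, sp=0xa6
body[0] mov  r3, r2 → r3=0x4a
body[1] sub  r3, r0, r4 → r3=0x03
body[2] xor  r0, r1, r2 → r0=0xb0
body[3] add  r1, r3, #44 → r1=0x2f
body[4] mov  r3, #0x20 → r3=0x20
body[5] mov  r3, r4 → r3=0x0d
body[6] add  r3, r0, r4 → r3=0xbd
epilogue: pop r1=0xfa, sp=0xa7
epilogue: pop r0=0x10, sp=0xa8
prologue pushed ['r0', 'r1'] at ['0xa7', '0xa6']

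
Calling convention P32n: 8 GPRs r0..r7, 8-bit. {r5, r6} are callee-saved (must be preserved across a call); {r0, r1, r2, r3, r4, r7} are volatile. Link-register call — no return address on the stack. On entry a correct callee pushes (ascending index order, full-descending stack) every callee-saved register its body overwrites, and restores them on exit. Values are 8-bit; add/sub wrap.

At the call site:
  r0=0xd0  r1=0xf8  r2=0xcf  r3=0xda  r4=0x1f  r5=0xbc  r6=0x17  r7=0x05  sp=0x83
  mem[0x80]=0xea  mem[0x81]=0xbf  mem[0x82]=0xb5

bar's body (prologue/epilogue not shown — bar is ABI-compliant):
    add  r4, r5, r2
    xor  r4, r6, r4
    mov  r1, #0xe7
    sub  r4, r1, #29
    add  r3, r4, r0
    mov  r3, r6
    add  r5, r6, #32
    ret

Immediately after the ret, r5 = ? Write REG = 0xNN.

prologue: push r5 → mem[0x82]=0xbc, sp=0x82
body[0] add  r4, r5, r2 → r4=0x8b
body[1] xor  r4, r6, r4 → r4=0x9c
body[2] mov  r1, #0xe7 → r1=0xe7
body[3] sub  r4, r1, #29 → r4=0xca
body[4] add  r3, r4, r0 → r3=0x9a
body[5] mov  r3, r6 → r3=0x17
body[6] add  r5, r6, #32 → r5=0x37
epilogue: pop r5=0xbc, sp=0x83
r5 is callee-saved → restored

REG = 0xbc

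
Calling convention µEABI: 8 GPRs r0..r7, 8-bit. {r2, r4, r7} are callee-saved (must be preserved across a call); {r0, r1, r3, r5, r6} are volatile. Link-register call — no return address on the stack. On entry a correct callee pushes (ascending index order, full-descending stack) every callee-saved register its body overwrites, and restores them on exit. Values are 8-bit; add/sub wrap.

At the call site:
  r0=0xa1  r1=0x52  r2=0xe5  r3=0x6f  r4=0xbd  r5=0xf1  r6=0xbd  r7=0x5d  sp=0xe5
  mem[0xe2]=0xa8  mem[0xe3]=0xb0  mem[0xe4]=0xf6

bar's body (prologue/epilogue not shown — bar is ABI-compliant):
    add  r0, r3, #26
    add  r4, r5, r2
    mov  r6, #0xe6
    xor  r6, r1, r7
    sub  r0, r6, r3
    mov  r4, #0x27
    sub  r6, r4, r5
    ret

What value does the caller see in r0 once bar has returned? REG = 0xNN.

REG = 0xa0

prologue: push r4 -> mem[0xe4]=0xbd, sp=0xe4
body[0] add  r0, r3, #26 -> r0=0x89
body[1] add  r4, r5, r2 -> r4=0xd6
body[2] mov  r6, #0xe6 -> r6=0xe6
body[3] xor  r6, r1, r7 -> r6=0x0f
body[4] sub  r0, r6, r3 -> r0=0xa0
body[5] mov  r4, #0x27 -> r4=0x27
body[6] sub  r6, r4, r5 -> r6=0x36
epilogue: pop r4=0xbd, sp=0xe5
r0 is caller-saved -> body value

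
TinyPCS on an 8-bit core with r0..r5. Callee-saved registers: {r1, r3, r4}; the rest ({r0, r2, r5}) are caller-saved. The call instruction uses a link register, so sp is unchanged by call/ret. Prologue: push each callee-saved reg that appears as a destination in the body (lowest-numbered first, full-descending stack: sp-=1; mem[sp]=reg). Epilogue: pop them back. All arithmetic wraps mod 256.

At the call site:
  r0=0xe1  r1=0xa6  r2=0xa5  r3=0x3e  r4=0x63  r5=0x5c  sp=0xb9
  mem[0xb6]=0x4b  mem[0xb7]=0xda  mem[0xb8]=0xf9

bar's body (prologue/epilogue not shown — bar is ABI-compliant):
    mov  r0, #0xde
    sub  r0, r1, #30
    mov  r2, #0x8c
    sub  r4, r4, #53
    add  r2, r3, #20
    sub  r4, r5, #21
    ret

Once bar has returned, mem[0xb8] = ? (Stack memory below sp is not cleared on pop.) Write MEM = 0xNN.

MEM = 0x63

prologue: push r4 → mem[0xb8]=0x63, sp=0xb8
body[0] mov  r0, #0xde → r0=0xde
body[1] sub  r0, r1, #30 → r0=0x88
body[2] mov  r2, #0x8c → r2=0x8c
body[3] sub  r4, r4, #53 → r4=0x2e
body[4] add  r2, r3, #20 → r2=0x52
body[5] sub  r4, r5, #21 → r4=0x47
epilogue: pop r4=0x63, sp=0xb9
prologue pushed ['r4'] at ['0xb8']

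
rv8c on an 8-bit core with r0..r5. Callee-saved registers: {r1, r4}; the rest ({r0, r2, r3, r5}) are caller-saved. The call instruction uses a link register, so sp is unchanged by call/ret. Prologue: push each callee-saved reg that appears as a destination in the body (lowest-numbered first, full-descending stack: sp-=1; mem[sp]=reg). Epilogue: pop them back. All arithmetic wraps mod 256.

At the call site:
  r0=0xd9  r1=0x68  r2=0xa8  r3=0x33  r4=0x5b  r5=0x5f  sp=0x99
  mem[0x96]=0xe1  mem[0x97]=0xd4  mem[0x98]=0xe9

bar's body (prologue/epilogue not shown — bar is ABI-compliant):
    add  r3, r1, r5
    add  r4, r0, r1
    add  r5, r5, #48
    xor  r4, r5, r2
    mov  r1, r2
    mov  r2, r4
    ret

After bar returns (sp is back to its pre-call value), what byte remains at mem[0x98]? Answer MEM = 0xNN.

MEM = 0x68

prologue: push r1 → mem[0x98]=0x68, sp=0x98
prologue: push r4 → mem[0x97]=0x5b, sp=0x97
body[0] add  r3, r1, r5 → r3=0xc7
body[1] add  r4, r0, r1 → r4=0x41
body[2] add  r5, r5, #48 → r5=0x8f
body[3] xor  r4, r5, r2 → r4=0x27
body[4] mov  r1, r2 → r1=0xa8
body[5] mov  r2, r4 → r2=0x27
epilogue: pop r4=0x5b, sp=0x98
epilogue: pop r1=0x68, sp=0x99
prologue pushed ['r1', 'r4'] at ['0x98', '0x97']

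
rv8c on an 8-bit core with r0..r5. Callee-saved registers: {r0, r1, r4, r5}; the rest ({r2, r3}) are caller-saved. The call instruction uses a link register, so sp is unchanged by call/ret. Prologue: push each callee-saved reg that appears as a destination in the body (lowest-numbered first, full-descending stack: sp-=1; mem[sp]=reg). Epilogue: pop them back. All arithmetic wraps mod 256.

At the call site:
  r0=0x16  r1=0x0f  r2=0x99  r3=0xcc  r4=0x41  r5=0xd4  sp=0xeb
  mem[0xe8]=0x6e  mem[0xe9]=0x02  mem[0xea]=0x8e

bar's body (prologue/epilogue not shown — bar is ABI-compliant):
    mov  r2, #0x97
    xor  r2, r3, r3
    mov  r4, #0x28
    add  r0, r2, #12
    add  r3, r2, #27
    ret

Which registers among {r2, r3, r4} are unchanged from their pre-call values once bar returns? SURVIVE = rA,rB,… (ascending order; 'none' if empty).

SURVIVE = r4

prologue: push r0 -> mem[0xea]=0x16, sp=0xea
prologue: push r4 -> mem[0xe9]=0x41, sp=0xe9
body[0] mov  r2, #0x97 -> r2=0x97
body[1] xor  r2, r3, r3 -> r2=0x00
body[2] mov  r4, #0x28 -> r4=0x28
body[3] add  r0, r2, #12 -> r0=0x0c
body[4] add  r3, r2, #27 -> r3=0x1b
epilogue: pop r4=0x41, sp=0xea
epilogue: pop r0=0x16, sp=0xeb
r2: caller-saved, written=True
r3: caller-saved, written=True
r4: callee-saved, written=True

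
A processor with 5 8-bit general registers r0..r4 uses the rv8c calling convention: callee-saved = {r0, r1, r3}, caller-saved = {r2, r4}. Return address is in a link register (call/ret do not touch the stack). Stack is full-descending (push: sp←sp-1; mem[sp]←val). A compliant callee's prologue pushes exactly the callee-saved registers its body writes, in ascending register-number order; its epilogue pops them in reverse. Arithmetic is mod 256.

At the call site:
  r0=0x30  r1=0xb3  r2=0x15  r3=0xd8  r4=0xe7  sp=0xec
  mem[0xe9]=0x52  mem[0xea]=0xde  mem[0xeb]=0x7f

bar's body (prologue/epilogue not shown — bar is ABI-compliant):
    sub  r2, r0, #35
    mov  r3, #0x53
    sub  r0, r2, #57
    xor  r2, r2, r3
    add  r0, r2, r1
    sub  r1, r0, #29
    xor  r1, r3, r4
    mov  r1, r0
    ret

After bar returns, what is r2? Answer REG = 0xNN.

REG = 0x5e

prologue: push r0 -> mem[0xeb]=0x30, sp=0xeb
prologue: push r1 -> mem[0xea]=0xb3, sp=0xea
prologue: push r3 -> mem[0xe9]=0xd8, sp=0xe9
body[0] sub  r2, r0, #35 -> r2=0x0d
body[1] mov  r3, #0x53 -> r3=0x53
body[2] sub  r0, r2, #57 -> r0=0xd4
body[3] xor  r2, r2, r3 -> r2=0x5e
body[4] add  r0, r2, r1 -> r0=0x11
body[5] sub  r1, r0, #29 -> r1=0xf4
body[6] xor  r1, r3, r4 -> r1=0xb4
body[7] mov  r1, r0 -> r1=0x11
epilogue: pop r3=0xd8, sp=0xea
epilogue: pop r1=0xb3, sp=0xeb
epilogue: pop r0=0x30, sp=0xec
r2 is caller-saved -> body value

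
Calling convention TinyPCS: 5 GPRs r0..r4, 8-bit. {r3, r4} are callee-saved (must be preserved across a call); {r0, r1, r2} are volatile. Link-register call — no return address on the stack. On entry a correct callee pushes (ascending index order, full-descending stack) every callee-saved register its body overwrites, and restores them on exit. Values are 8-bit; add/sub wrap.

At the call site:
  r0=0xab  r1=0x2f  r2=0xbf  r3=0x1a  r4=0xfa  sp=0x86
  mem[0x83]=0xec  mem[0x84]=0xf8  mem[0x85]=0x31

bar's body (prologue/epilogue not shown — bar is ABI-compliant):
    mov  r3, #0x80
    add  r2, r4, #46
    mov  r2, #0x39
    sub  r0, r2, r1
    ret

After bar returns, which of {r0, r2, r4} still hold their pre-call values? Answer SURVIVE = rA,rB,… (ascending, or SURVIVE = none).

prologue: push r3 -> mem[0x85]=0x1a, sp=0x85
body[0] mov  r3, #0x80 -> r3=0x80
body[1] add  r2, r4, #46 -> r2=0x28
body[2] mov  r2, #0x39 -> r2=0x39
body[3] sub  r0, r2, r1 -> r0=0x0a
epilogue: pop r3=0x1a, sp=0x86
r0: caller-saved, written=True
r2: caller-saved, written=True
r4: callee-saved, written=False

SURVIVE = r4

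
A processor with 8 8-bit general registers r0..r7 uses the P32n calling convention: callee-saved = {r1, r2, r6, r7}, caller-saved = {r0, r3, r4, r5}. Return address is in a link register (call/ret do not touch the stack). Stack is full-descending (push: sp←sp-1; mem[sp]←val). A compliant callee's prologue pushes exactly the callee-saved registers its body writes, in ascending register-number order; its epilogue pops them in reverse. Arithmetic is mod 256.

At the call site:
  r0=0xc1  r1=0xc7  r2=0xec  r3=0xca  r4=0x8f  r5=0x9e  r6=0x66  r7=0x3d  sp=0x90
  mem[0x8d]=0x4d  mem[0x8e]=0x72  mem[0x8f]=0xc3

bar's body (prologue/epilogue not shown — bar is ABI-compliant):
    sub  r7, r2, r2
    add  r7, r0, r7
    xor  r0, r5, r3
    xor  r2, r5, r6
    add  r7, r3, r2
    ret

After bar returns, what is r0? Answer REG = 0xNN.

prologue: push r2 -> mem[0x8f]=0xec, sp=0x8f
prologue: push r7 -> mem[0x8e]=0x3d, sp=0x8e
body[0] sub  r7, r2, r2 -> r7=0x00
body[1] add  r7, r0, r7 -> r7=0xc1
body[2] xor  r0, r5, r3 -> r0=0x54
body[3] xor  r2, r5, r6 -> r2=0xf8
body[4] add  r7, r3, r2 -> r7=0xc2
epilogue: pop r7=0x3d, sp=0x8f
epilogue: pop r2=0xec, sp=0x90
r0 is caller-saved -> body value

REG = 0x54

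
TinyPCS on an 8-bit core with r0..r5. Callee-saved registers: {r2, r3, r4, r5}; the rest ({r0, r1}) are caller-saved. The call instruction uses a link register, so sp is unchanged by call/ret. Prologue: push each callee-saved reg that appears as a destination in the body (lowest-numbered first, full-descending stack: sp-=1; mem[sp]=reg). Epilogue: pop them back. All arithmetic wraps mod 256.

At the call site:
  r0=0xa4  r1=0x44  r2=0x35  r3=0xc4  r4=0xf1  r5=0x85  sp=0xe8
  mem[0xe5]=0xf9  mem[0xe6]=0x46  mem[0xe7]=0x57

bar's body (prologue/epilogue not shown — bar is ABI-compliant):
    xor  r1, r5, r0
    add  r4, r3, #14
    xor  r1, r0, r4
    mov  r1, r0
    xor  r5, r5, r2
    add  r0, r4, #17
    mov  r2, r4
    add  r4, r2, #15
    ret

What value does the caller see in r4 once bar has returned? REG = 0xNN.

REG = 0xf1

prologue: push r2 -> mem[0xe7]=0x35, sp=0xe7
prologue: push r4 -> mem[0xe6]=0xf1, sp=0xe6
prologue: push r5 -> mem[0xe5]=0x85, sp=0xe5
body[0] xor  r1, r5, r0 -> r1=0x21
body[1] add  r4, r3, #14 -> r4=0xd2
body[2] xor  r1, r0, r4 -> r1=0x76
body[3] mov  r1, r0 -> r1=0xa4
body[4] xor  r5, r5, r2 -> r5=0xb0
body[5] add  r0, r4, #17 -> r0=0xe3
body[6] mov  r2, r4 -> r2=0xd2
body[7] add  r4, r2, #15 -> r4=0xe1
epilogue: pop r5=0x85, sp=0xe6
epilogue: pop r4=0xf1, sp=0xe7
epilogue: pop r2=0x35, sp=0xe8
r4 is callee-saved -> restored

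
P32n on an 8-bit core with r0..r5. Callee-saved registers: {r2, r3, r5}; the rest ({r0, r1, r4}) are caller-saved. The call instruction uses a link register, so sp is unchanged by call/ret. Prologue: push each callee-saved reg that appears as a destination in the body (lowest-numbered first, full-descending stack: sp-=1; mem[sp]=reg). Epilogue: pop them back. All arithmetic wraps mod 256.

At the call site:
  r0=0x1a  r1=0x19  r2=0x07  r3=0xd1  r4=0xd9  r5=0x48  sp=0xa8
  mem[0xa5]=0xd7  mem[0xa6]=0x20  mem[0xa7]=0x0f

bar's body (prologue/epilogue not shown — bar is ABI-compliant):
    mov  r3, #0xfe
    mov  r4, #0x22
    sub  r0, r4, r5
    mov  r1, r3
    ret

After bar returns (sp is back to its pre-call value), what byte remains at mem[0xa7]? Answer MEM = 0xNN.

MEM = 0xd1

prologue: push r3 -> mem[0xa7]=0xd1, sp=0xa7
body[0] mov  r3, #0xfe -> r3=0xfe
body[1] mov  r4, #0x22 -> r4=0x22
body[2] sub  r0, r4, r5 -> r0=0xda
body[3] mov  r1, r3 -> r1=0xfe
epilogue: pop r3=0xd1, sp=0xa8
prologue pushed ['r3'] at ['0xa7']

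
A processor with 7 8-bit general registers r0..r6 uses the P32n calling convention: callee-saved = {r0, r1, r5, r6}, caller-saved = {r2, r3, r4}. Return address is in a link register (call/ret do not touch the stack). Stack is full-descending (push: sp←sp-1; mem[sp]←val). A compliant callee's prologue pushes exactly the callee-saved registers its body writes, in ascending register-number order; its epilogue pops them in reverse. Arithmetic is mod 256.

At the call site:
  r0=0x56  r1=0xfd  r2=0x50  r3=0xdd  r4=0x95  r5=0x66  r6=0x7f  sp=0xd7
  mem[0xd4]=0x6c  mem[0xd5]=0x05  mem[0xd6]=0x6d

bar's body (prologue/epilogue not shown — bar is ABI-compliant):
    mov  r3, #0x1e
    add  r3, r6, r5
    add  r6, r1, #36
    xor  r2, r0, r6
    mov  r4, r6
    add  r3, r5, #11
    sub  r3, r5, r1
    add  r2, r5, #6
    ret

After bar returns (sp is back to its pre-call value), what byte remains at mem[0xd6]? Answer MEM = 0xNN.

MEM = 0x7f

prologue: push r6 -> mem[0xd6]=0x7f, sp=0xd6
body[0] mov  r3, #0x1e -> r3=0x1e
body[1] add  r3, r6, r5 -> r3=0xe5
body[2] add  r6, r1, #36 -> r6=0x21
body[3] xor  r2, r0, r6 -> r2=0x77
body[4] mov  r4, r6 -> r4=0x21
body[5] add  r3, r5, #11 -> r3=0x71
body[6] sub  r3, r5, r1 -> r3=0x69
body[7] add  r2, r5, #6 -> r2=0x6c
epilogue: pop r6=0x7f, sp=0xd7
prologue pushed ['r6'] at ['0xd6']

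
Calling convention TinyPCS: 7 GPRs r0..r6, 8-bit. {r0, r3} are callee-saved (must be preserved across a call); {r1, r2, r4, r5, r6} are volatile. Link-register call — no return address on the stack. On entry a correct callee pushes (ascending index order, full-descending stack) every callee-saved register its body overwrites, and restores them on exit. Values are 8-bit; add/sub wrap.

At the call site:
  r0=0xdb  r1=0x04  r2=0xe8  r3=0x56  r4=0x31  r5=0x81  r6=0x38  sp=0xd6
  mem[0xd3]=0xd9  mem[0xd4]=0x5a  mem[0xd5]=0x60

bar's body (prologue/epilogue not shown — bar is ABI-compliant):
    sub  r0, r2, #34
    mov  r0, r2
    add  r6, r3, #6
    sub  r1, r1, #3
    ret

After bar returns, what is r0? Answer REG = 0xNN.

REG = 0xdb

prologue: push r0 → mem[0xd5]=0xdb, sp=0xd5
body[0] sub  r0, r2, #34 → r0=0xc6
body[1] mov  r0, r2 → r0=0xe8
body[2] add  r6, r3, #6 → r6=0x5c
body[3] sub  r1, r1, #3 → r1=0x01
epilogue: pop r0=0xdb, sp=0xd6
r0 is callee-saved → restored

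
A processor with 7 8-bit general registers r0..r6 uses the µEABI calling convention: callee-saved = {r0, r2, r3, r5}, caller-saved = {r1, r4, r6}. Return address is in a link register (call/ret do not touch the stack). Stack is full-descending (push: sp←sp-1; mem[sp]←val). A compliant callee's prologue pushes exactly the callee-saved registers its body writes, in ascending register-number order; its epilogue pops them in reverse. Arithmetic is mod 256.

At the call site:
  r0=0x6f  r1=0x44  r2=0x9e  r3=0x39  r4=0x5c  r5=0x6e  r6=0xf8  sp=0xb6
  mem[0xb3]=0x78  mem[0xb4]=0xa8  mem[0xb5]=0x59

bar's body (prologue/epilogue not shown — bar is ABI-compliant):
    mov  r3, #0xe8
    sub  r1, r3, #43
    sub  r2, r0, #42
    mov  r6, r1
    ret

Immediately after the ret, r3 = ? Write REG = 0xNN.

prologue: push r2 → mem[0xb5]=0x9e, sp=0xb5
prologue: push r3 → mem[0xb4]=0x39, sp=0xb4
body[0] mov  r3, #0xe8 → r3=0xe8
body[1] sub  r1, r3, #43 → r1=0xbd
body[2] sub  r2, r0, #42 → r2=0x45
body[3] mov  r6, r1 → r6=0xbd
epilogue: pop r3=0x39, sp=0xb5
epilogue: pop r2=0x9e, sp=0xb6
r3 is callee-saved → restored

REG = 0x39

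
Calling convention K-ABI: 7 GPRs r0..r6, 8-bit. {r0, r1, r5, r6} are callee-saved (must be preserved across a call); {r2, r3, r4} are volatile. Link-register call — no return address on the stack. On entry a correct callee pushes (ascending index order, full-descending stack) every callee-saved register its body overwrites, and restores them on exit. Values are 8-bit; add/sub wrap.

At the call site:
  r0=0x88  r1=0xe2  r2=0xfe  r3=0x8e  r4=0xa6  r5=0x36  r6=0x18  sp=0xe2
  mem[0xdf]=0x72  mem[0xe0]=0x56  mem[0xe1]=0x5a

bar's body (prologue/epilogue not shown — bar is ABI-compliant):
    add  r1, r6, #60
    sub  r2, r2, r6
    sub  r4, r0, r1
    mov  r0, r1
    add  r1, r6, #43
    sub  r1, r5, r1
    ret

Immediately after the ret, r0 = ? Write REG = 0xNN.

REG = 0x88

prologue: push r0 → mem[0xe1]=0x88, sp=0xe1
prologue: push r1 → mem[0xe0]=0xe2, sp=0xe0
body[0] add  r1, r6, #60 → r1=0x54
body[1] sub  r2, r2, r6 → r2=0xe6
body[2] sub  r4, r0, r1 → r4=0x34
body[3] mov  r0, r1 → r0=0x54
body[4] add  r1, r6, #43 → r1=0x43
body[5] sub  r1, r5, r1 → r1=0xf3
epilogue: pop r1=0xe2, sp=0xe1
epilogue: pop r0=0x88, sp=0xe2
r0 is callee-saved → restored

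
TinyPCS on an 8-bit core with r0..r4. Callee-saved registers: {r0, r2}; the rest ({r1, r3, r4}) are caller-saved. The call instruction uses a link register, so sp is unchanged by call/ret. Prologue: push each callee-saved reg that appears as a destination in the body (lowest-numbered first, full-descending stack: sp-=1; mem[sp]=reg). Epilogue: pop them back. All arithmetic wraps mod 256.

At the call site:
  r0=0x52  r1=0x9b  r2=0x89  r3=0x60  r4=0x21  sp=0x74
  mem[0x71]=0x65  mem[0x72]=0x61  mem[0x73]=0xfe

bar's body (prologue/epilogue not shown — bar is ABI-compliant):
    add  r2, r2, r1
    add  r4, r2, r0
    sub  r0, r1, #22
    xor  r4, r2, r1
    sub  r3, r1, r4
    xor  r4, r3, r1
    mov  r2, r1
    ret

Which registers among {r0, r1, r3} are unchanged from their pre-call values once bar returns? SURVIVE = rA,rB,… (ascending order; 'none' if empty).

SURVIVE = r0,r1

prologue: push r0 -> mem[0x73]=0x52, sp=0x73
prologue: push r2 -> mem[0x72]=0x89, sp=0x72
body[0] add  r2, r2, r1 -> r2=0x24
body[1] add  r4, r2, r0 -> r4=0x76
body[2] sub  r0, r1, #22 -> r0=0x85
body[3] xor  r4, r2, r1 -> r4=0xbf
body[4] sub  r3, r1, r4 -> r3=0xdc
body[5] xor  r4, r3, r1 -> r4=0x47
body[6] mov  r2, r1 -> r2=0x9b
epilogue: pop r2=0x89, sp=0x73
epilogue: pop r0=0x52, sp=0x74
r0: callee-saved, written=True
r1: caller-saved, written=False
r3: caller-saved, written=True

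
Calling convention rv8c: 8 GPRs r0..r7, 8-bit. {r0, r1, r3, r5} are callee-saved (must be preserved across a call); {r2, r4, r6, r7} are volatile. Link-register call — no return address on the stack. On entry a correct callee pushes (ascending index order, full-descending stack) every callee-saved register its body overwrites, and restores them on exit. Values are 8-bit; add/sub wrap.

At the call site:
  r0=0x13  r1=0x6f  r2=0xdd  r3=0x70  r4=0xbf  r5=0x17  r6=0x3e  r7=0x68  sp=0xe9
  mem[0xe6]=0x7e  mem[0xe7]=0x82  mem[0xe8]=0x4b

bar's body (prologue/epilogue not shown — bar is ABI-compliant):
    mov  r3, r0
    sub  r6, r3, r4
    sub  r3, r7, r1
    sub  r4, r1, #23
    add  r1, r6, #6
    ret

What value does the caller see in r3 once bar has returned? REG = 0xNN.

prologue: push r1 -> mem[0xe8]=0x6f, sp=0xe8
prologue: push r3 -> mem[0xe7]=0x70, sp=0xe7
body[0] mov  r3, r0 -> r3=0x13
body[1] sub  r6, r3, r4 -> r6=0x54
body[2] sub  r3, r7, r1 -> r3=0xf9
body[3] sub  r4, r1, #23 -> r4=0x58
body[4] add  r1, r6, #6 -> r1=0x5a
epilogue: pop r3=0x70, sp=0xe8
epilogue: pop r1=0x6f, sp=0xe9
r3 is callee-saved -> restored

REG = 0x70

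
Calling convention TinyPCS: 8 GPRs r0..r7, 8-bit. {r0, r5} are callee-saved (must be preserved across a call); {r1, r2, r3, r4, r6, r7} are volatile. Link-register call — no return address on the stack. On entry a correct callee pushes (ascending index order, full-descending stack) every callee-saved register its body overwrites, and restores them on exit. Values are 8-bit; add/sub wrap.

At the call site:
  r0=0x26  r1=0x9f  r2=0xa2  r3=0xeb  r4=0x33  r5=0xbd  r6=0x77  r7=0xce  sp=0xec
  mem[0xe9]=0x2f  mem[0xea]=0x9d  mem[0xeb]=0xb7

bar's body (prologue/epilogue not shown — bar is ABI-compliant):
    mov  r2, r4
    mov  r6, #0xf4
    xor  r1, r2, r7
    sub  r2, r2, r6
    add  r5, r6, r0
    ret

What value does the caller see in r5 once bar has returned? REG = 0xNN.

prologue: push r5 -> mem[0xeb]=0xbd, sp=0xeb
body[0] mov  r2, r4 -> r2=0x33
body[1] mov  r6, #0xf4 -> r6=0xf4
body[2] xor  r1, r2, r7 -> r1=0xfd
body[3] sub  r2, r2, r6 -> r2=0x3f
body[4] add  r5, r6, r0 -> r5=0x1a
epilogue: pop r5=0xbd, sp=0xec
r5 is callee-saved -> restored

REG = 0xbd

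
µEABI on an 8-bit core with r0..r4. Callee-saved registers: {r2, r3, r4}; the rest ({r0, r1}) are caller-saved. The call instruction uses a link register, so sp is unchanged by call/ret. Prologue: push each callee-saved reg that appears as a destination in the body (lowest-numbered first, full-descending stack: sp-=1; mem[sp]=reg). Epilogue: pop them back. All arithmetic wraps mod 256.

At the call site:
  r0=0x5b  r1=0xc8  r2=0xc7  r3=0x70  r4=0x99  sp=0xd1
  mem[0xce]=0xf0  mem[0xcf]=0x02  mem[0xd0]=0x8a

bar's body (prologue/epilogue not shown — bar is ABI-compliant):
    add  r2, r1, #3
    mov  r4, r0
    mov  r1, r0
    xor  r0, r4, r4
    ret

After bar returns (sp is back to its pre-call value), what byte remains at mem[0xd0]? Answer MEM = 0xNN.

prologue: push r2 → mem[0xd0]=0xc7, sp=0xd0
prologue: push r4 → mem[0xcf]=0x99, sp=0xcf
body[0] add  r2, r1, #3 → r2=0xcb
body[1] mov  r4, r0 → r4=0x5b
body[2] mov  r1, r0 → r1=0x5b
body[3] xor  r0, r4, r4 → r0=0x00
epilogue: pop r4=0x99, sp=0xd0
epilogue: pop r2=0xc7, sp=0xd1
prologue pushed ['r2', 'r4'] at ['0xd0', '0xcf']

MEM = 0xc7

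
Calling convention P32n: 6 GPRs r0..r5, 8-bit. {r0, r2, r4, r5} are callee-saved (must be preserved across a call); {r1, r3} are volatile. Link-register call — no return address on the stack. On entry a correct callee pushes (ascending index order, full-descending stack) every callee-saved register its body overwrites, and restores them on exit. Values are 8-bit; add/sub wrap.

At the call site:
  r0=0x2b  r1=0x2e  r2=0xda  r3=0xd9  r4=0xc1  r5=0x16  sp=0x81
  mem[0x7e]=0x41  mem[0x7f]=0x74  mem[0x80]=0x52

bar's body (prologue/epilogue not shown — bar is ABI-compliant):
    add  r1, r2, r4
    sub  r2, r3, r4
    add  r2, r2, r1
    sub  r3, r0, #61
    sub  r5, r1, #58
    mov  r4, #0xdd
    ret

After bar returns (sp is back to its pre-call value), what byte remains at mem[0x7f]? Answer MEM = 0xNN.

MEM = 0xc1

prologue: push r2 -> mem[0x80]=0xda, sp=0x80
prologue: push r4 -> mem[0x7f]=0xc1, sp=0x7f
prologue: push r5 -> mem[0x7e]=0x16, sp=0x7e
body[0] add  r1, r2, r4 -> r1=0x9b
body[1] sub  r2, r3, r4 -> r2=0x18
body[2] add  r2, r2, r1 -> r2=0xb3
body[3] sub  r3, r0, #61 -> r3=0xee
body[4] sub  r5, r1, #58 -> r5=0x61
body[5] mov  r4, #0xdd -> r4=0xdd
epilogue: pop r5=0x16, sp=0x7f
epilogue: pop r4=0xc1, sp=0x80
epilogue: pop r2=0xda, sp=0x81
prologue pushed ['r2', 'r4', 'r5'] at ['0x80', '0x7f', '0x7e']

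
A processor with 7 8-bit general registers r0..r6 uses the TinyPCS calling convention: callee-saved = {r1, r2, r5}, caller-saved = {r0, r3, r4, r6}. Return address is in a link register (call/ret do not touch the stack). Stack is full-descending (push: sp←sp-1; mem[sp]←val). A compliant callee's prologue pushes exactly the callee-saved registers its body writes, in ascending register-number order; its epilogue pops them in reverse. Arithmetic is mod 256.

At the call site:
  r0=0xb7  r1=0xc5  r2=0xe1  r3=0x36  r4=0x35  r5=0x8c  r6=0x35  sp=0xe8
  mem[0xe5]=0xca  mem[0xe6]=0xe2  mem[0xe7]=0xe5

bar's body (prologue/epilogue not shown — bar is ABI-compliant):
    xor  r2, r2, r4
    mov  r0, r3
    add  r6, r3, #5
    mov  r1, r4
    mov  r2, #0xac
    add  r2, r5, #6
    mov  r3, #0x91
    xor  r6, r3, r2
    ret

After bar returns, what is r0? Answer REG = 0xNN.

prologue: push r1 -> mem[0xe7]=0xc5, sp=0xe7
prologue: push r2 -> mem[0xe6]=0xe1, sp=0xe6
body[0] xor  r2, r2, r4 -> r2=0xd4
body[1] mov  r0, r3 -> r0=0x36
body[2] add  r6, r3, #5 -> r6=0x3b
body[3] mov  r1, r4 -> r1=0x35
body[4] mov  r2, #0xac -> r2=0xac
body[5] add  r2, r5, #6 -> r2=0x92
body[6] mov  r3, #0x91 -> r3=0x91
body[7] xor  r6, r3, r2 -> r6=0x03
epilogue: pop r2=0xe1, sp=0xe7
epilogue: pop r1=0xc5, sp=0xe8
r0 is caller-saved -> body value

REG = 0x36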